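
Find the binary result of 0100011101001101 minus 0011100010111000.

Method 1 - Direct subtraction (column by column from the right: bit − bit − borrow-in; if negative, add 2 and borrow 1 from the next column):
borrow: 0111000101100000
        0100011101001101
-       0011100010111000
------------------------
        0000111010010101

Method 2 - Add two's complement:
Two's complement of 0011100010111000: invert → 1100011101000111, add 1 → 1100011101001000
  0100011101001101
+ 1100011101001000
------------------
 10000111010010101  (end carry out of the top bit = 1)
Discarding the end carry: 0000111010010101
Decimal check:
  0100011101001101 = 16384 + 1024 + 512 + 256 + 64 + 8 + 4 + 1 = 18253
  0011100010111000 = 8192 + 4096 + 2048 + 128 + 32 + 16 + 8 = 14520
  18253 - 14520 = 3733, and 0000111010010101 = 2048 + 1024 + 512 + 128 + 16 + 4 + 1 = 3733 ✓



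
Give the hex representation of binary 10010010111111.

Group into 4-bit nibbles from right:
  0010 = 2
  0100 = 4
  1011 = B
  1111 = F
Result: 24BF



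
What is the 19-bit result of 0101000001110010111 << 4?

Original: 0101000001110010111 (decimal 164759)
Shift left by 4 positions
Append 4 zeros on the right and drop the 4 high bits that overflow the 19-bit width
Result: 0000011100101110000 (decimal 14704)
Equivalent: 164759 << 4 = 164759 × 2^4 = 2636144, truncated to 19 bits = 14704



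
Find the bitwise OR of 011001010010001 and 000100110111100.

OR: 1 when either bit is 1
  011001010010001
| 000100110111100
-----------------
  011101110111101
Decimal: 12945 | 2492 = 15293



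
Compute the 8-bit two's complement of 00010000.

Original: 00010000
Step 1 - Invert all bits: 11101111
Step 2 - Add 1: 11110000
Verification: 00010000 + 11110000 = 100000000; discarding the end carry (carry out of the top bit) leaves the 8-bit value 00000000, as required for x + (-x)



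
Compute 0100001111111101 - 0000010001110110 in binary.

Method 1 - Direct subtraction (column by column from the right: bit − bit − borrow-in; if negative, add 2 and borrow 1 from the next column):
borrow: 0111100000001100
        0100001111111101
-       0000010001110110
------------------------
        0011111110000111

Method 2 - Add two's complement:
Two's complement of 0000010001110110: invert → 1111101110001001, add 1 → 1111101110001010
  0100001111111101
+ 1111101110001010
------------------
 10011111110000111  (end carry out of the top bit = 1)
Discarding the end carry: 0011111110000111
Decimal check:
  0100001111111101 = 16384 + 512 + 256 + 128 + 64 + 32 + 16 + 8 + 4 + 1 = 17405
  0000010001110110 = 1024 + 64 + 32 + 16 + 4 + 2 = 1142
  17405 - 1142 = 16263, and 0011111110000111 = 8192 + 4096 + 2048 + 1024 + 512 + 256 + 128 + 4 + 2 + 1 = 16263 ✓



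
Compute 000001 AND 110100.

AND: 1 only when both bits are 1
  000001
& 110100
--------
  000000
Decimal: 1 & 52 = 0



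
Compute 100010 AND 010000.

AND: 1 only when both bits are 1
  100010
& 010000
--------
  000000
Decimal: 34 & 16 = 0



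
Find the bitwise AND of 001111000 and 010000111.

AND: 1 only when both bits are 1
  001111000
& 010000111
-----------
  000000000
Decimal: 120 & 135 = 0



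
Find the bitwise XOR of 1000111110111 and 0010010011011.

XOR: 1 when bits differ
  1000111110111
^ 0010010011011
---------------
  1010101101100
Decimal: 4599 ^ 1179 = 5484



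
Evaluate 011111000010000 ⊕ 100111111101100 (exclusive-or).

XOR: 1 when bits differ
  011111000010000
^ 100111111101100
-----------------
  111000111111100
Decimal: 15888 ^ 20460 = 29180



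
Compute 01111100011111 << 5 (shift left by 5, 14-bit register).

Original: 01111100011111 (decimal 7967)
Shift left by 5 positions
Append 5 zeros on the right and drop the 5 high bits that overflow the 14-bit width
Result: 10001111100000 (decimal 9184)
Equivalent: 7967 << 5 = 7967 × 2^5 = 254944, truncated to 14 bits = 9184



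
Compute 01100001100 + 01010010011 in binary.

Add column by column from the right: bit + bit + carry-in; write the sum mod 2, carry 1 when the sum is 2 or 3.
carry:  10000000000
        01100001100
+       01010010011
-------------------
       010110011111
(the carry out of the leftmost column, 0, becomes the leading bit)
Decimal check:
  01100001100 = 512 + 256 + 8 + 4 = 780
  01010010011 = 512 + 128 + 16 + 2 + 1 = 659
  780 + 659 = 1439, and 010110011111 = 1024 + 256 + 128 + 16 + 8 + 4 + 2 + 1 = 1439 ✓



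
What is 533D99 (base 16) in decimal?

Expand by place value (powers of 16):
Digit values: D = 13
533D99 = 5 × 16^5 + 3 × 16^4 + 3 × 16^3 + 13 × 16^2 + 9 × 16^1 + 9 × 16^0
= 5 × 1048576 + 3 × 65536 + 3 × 4096 + 13 × 256 + 9 × 16 + 9 × 1
= 5242880 + 196608 + 12288 + 3328 + 144 + 9
= 5455257



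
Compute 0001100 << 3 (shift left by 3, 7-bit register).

Original: 0001100 (decimal 12)
Shift left by 3 positions
Append 3 zeros on the right
Result: 1100000 (decimal 96)
Equivalent: 12 << 3 = 12 × 2^3 = 96



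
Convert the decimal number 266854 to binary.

Using repeated division by 2:
266854 ÷ 2 = 133427 remainder 0
133427 ÷ 2 = 66713 remainder 1
66713 ÷ 2 = 33356 remainder 1
33356 ÷ 2 = 16678 remainder 0
16678 ÷ 2 = 8339 remainder 0
8339 ÷ 2 = 4169 remainder 1
4169 ÷ 2 = 2084 remainder 1
2084 ÷ 2 = 1042 remainder 0
1042 ÷ 2 = 521 remainder 0
521 ÷ 2 = 260 remainder 1
260 ÷ 2 = 130 remainder 0
130 ÷ 2 = 65 remainder 0
65 ÷ 2 = 32 remainder 1
32 ÷ 2 = 16 remainder 0
16 ÷ 2 = 8 remainder 0
8 ÷ 2 = 4 remainder 0
4 ÷ 2 = 2 remainder 0
2 ÷ 2 = 1 remainder 0
1 ÷ 2 = 0 remainder 1
Reading remainders bottom to top: 1000001001001100110



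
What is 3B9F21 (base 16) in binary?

Convert each hex digit to 4 bits:
  3 = 0011
  B = 1011
  9 = 1001
  F = 1111
  2 = 0010
  1 = 0001
Concatenate: 001110111001111100100001



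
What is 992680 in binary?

Using repeated division by 2:
992680 ÷ 2 = 496340 remainder 0
496340 ÷ 2 = 248170 remainder 0
248170 ÷ 2 = 124085 remainder 0
124085 ÷ 2 = 62042 remainder 1
62042 ÷ 2 = 31021 remainder 0
31021 ÷ 2 = 15510 remainder 1
15510 ÷ 2 = 7755 remainder 0
7755 ÷ 2 = 3877 remainder 1
3877 ÷ 2 = 1938 remainder 1
1938 ÷ 2 = 969 remainder 0
969 ÷ 2 = 484 remainder 1
484 ÷ 2 = 242 remainder 0
242 ÷ 2 = 121 remainder 0
121 ÷ 2 = 60 remainder 1
60 ÷ 2 = 30 remainder 0
30 ÷ 2 = 15 remainder 0
15 ÷ 2 = 7 remainder 1
7 ÷ 2 = 3 remainder 1
3 ÷ 2 = 1 remainder 1
1 ÷ 2 = 0 remainder 1
Reading remainders bottom to top: 11110010010110101000



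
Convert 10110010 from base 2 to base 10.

Sum of powers of 2 for each 1-bit:
2^1 + 2^4 + 2^5 + 2^7
= 2 + 16 + 32 + 128
= 178



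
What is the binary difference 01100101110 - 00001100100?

Method 1 - Direct subtraction (column by column from the right: bit − bit − borrow-in; if negative, add 2 and borrow 1 from the next column):
borrow: 00110000000
        01100101110
-       00001100100
-------------------
        01011001010

Method 2 - Add two's complement:
Two's complement of 00001100100: invert → 11110011011, add 1 → 11110011100
  01100101110
+ 11110011100
-------------
 101011001010  (end carry out of the top bit = 1)
Discarding the end carry: 01011001010
Decimal check:
  01100101110 = 512 + 256 + 32 + 8 + 4 + 2 = 814
  00001100100 = 64 + 32 + 4 = 100
  814 - 100 = 714, and 01011001010 = 512 + 128 + 64 + 8 + 2 = 714 ✓



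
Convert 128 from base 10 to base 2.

Using repeated division by 2:
128 ÷ 2 = 64 remainder 0
64 ÷ 2 = 32 remainder 0
32 ÷ 2 = 16 remainder 0
16 ÷ 2 = 8 remainder 0
8 ÷ 2 = 4 remainder 0
4 ÷ 2 = 2 remainder 0
2 ÷ 2 = 1 remainder 0
1 ÷ 2 = 0 remainder 1
Reading remainders bottom to top: 10000000



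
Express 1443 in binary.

Using repeated division by 2:
1443 ÷ 2 = 721 remainder 1
721 ÷ 2 = 360 remainder 1
360 ÷ 2 = 180 remainder 0
180 ÷ 2 = 90 remainder 0
90 ÷ 2 = 45 remainder 0
45 ÷ 2 = 22 remainder 1
22 ÷ 2 = 11 remainder 0
11 ÷ 2 = 5 remainder 1
5 ÷ 2 = 2 remainder 1
2 ÷ 2 = 1 remainder 0
1 ÷ 2 = 0 remainder 1
Reading remainders bottom to top: 10110100011



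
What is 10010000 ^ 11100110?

XOR: 1 when bits differ
  10010000
^ 11100110
----------
  01110110
Decimal: 144 ^ 230 = 118



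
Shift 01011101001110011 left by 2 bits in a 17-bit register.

Original: 01011101001110011 (decimal 47731)
Shift left by 2 positions
Append 2 zeros on the right and drop the 2 high bits that overflow the 17-bit width
Result: 01110100111001100 (decimal 59852)
Equivalent: 47731 << 2 = 47731 × 2^2 = 190924, truncated to 17 bits = 59852



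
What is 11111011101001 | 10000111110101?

OR: 1 when either bit is 1
  11111011101001
| 10000111110101
----------------
  11111111111101
Decimal: 16105 | 8693 = 16381



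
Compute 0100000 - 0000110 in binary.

Method 1 - Direct subtraction (column by column from the right: bit − bit − borrow-in; if negative, add 2 and borrow 1 from the next column):
borrow: 0111100
        0100000
-       0000110
---------------
        0011010

Method 2 - Add two's complement:
Two's complement of 0000110: invert → 1111001, add 1 → 1111010
  0100000
+ 1111010
---------
 10011010  (end carry out of the top bit = 1)
Discarding the end carry: 0011010
Decimal check:
  0100000 = 32
  0000110 = 4 + 2 = 6
  32 - 6 = 26, and 0011010 = 16 + 8 + 2 = 26 ✓



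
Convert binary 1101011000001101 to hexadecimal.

Group into 4-bit nibbles from right:
  1101 = D
  0110 = 6
  0000 = 0
  1101 = D
Result: D60D



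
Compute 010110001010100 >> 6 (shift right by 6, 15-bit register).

Original: 010110001010100 (decimal 11348)
Shift right by 6 positions
Drop the 6 low bits; fill with zeros on the left
Result: 000000010110001 (decimal 177)
Equivalent: 11348 >> 6 = 11348 ÷ 2^6 = 177



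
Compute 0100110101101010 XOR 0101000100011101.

XOR: 1 when bits differ
  0100110101101010
^ 0101000100011101
------------------
  0001110001110111
Decimal: 19818 ^ 20765 = 7287



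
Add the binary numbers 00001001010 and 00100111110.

Add column by column from the right: bit + bit + carry-in; write the sum mod 2, carry 1 when the sum is 2 or 3.
carry:  00011111100
        00001001010
+       00100111110
-------------------
       000110001000
(the carry out of the leftmost column, 0, becomes the leading bit)
Decimal check:
  00001001010 = 64 + 8 + 2 = 74
  00100111110 = 256 + 32 + 16 + 8 + 4 + 2 = 318
  74 + 318 = 392, and 000110001000 = 256 + 128 + 8 = 392 ✓



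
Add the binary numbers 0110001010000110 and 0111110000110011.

Add column by column from the right: bit + bit + carry-in; write the sum mod 2, carry 1 when the sum is 2 or 3.
carry:  1100000000001100
        0110001010000110
+       0111110000110011
------------------------
       01101111010111001
(the carry out of the leftmost column, 0, becomes the leading bit)
Decimal check:
  0110001010000110 = 16384 + 8192 + 512 + 128 + 4 + 2 = 25222
  0111110000110011 = 16384 + 8192 + 4096 + 2048 + 1024 + 32 + 16 + 2 + 1 = 31795
  25222 + 31795 = 57017, and 01101111010111001 = 32768 + 16384 + 4096 + 2048 + 1024 + 512 + 128 + 32 + 16 + 8 + 1 = 57017 ✓



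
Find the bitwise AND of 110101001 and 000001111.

AND: 1 only when both bits are 1
  110101001
& 000001111
-----------
  000001001
Decimal: 425 & 15 = 9



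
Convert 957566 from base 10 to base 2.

Using repeated division by 2:
957566 ÷ 2 = 478783 remainder 0
478783 ÷ 2 = 239391 remainder 1
239391 ÷ 2 = 119695 remainder 1
119695 ÷ 2 = 59847 remainder 1
59847 ÷ 2 = 29923 remainder 1
29923 ÷ 2 = 14961 remainder 1
14961 ÷ 2 = 7480 remainder 1
7480 ÷ 2 = 3740 remainder 0
3740 ÷ 2 = 1870 remainder 0
1870 ÷ 2 = 935 remainder 0
935 ÷ 2 = 467 remainder 1
467 ÷ 2 = 233 remainder 1
233 ÷ 2 = 116 remainder 1
116 ÷ 2 = 58 remainder 0
58 ÷ 2 = 29 remainder 0
29 ÷ 2 = 14 remainder 1
14 ÷ 2 = 7 remainder 0
7 ÷ 2 = 3 remainder 1
3 ÷ 2 = 1 remainder 1
1 ÷ 2 = 0 remainder 1
Reading remainders bottom to top: 11101001110001111110



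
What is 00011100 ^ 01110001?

XOR: 1 when bits differ
  00011100
^ 01110001
----------
  01101101
Decimal: 28 ^ 113 = 109



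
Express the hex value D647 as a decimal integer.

Expand by place value (powers of 16):
Digit values: D = 13
D647 = 13 × 16^3 + 6 × 16^2 + 4 × 16^1 + 7 × 16^0
= 13 × 4096 + 6 × 256 + 4 × 16 + 7 × 1
= 53248 + 1536 + 64 + 7
= 54855



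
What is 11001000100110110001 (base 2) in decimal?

Sum of powers of 2 for each 1-bit:
2^0 + 2^4 + 2^5 + 2^7 + 2^8 + 2^11 + 2^15 + 2^18 + 2^19
= 1 + 16 + 32 + 128 + 256 + 2048 + 32768 + 262144 + 524288
= 821681



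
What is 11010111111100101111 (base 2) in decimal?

Sum of powers of 2 for each 1-bit:
2^0 + 2^1 + 2^2 + 2^3 + 2^5 + 2^8 + 2^9 + 2^10 + 2^11 + 2^12 + 2^13 + 2^14 + 2^16 + 2^18 + 2^19
= 1 + 2 + 4 + 8 + 32 + 256 + 512 + 1024 + 2048 + 4096 + 8192 + 16384 + 65536 + 262144 + 524288
= 884527



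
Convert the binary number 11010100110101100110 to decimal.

Sum of powers of 2 for each 1-bit:
2^1 + 2^2 + 2^5 + 2^6 + 2^8 + 2^10 + 2^11 + 2^14 + 2^16 + 2^18 + 2^19
= 2 + 4 + 32 + 64 + 256 + 1024 + 2048 + 16384 + 65536 + 262144 + 524288
= 871782



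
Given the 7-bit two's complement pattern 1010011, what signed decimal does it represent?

Binary: 1010011
Sign bit: 1 (negative)
Invert: 0101100
Add 1:  0101101
Magnitude: 0101101 = 32 + 8 + 4 + 1 = 45
Value: -45



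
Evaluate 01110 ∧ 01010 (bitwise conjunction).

AND: 1 only when both bits are 1
  01110
& 01010
-------
  01010
Decimal: 14 & 10 = 10



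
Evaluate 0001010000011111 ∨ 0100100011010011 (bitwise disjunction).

OR: 1 when either bit is 1
  0001010000011111
| 0100100011010011
------------------
  0101110011011111
Decimal: 5151 | 18643 = 23775



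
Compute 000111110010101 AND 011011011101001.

AND: 1 only when both bits are 1
  000111110010101
& 011011011101001
-----------------
  000011010000001
Decimal: 3989 & 14057 = 1665



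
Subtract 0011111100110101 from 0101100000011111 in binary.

Method 1 - Direct subtraction (column by column from the right: bit − bit − borrow-in; if negative, add 2 and borrow 1 from the next column):
borrow: 0111111111000000
        0101100000011111
-       0011111100110101
------------------------
        0001100011101010

Method 2 - Add two's complement:
Two's complement of 0011111100110101: invert → 1100000011001010, add 1 → 1100000011001011
  0101100000011111
+ 1100000011001011
------------------
 10001100011101010  (end carry out of the top bit = 1)
Discarding the end carry: 0001100011101010
Decimal check:
  0101100000011111 = 16384 + 4096 + 2048 + 16 + 8 + 4 + 2 + 1 = 22559
  0011111100110101 = 8192 + 4096 + 2048 + 1024 + 512 + 256 + 32 + 16 + 4 + 1 = 16181
  22559 - 16181 = 6378, and 0001100011101010 = 4096 + 2048 + 128 + 64 + 32 + 8 + 2 = 6378 ✓



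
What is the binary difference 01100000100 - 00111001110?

Method 1 - Direct subtraction (column by column from the right: bit − bit − borrow-in; if negative, add 2 and borrow 1 from the next column):
borrow: 01111111100
        01100000100
-       00111001110
-------------------
        00100110110

Method 2 - Add two's complement:
Two's complement of 00111001110: invert → 11000110001, add 1 → 11000110010
  01100000100
+ 11000110010
-------------
 100100110110  (end carry out of the top bit = 1)
Discarding the end carry: 00100110110
Decimal check:
  01100000100 = 512 + 256 + 4 = 772
  00111001110 = 256 + 128 + 64 + 8 + 4 + 2 = 462
  772 - 462 = 310, and 00100110110 = 256 + 32 + 16 + 4 + 2 = 310 ✓



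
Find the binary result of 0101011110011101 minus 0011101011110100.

Method 1 - Direct subtraction (column by column from the right: bit − bit − borrow-in; if negative, add 2 and borrow 1 from the next column):
borrow: 0111000111000000
        0101011110011101
-       0011101011110100
------------------------
        0001110010101001

Method 2 - Add two's complement:
Two's complement of 0011101011110100: invert → 1100010100001011, add 1 → 1100010100001100
  0101011110011101
+ 1100010100001100
------------------
 10001110010101001  (end carry out of the top bit = 1)
Discarding the end carry: 0001110010101001
Decimal check:
  0101011110011101 = 16384 + 4096 + 1024 + 512 + 256 + 128 + 16 + 8 + 4 + 1 = 22429
  0011101011110100 = 8192 + 4096 + 2048 + 512 + 128 + 64 + 32 + 16 + 4 = 15092
  22429 - 15092 = 7337, and 0001110010101001 = 4096 + 2048 + 1024 + 128 + 32 + 8 + 1 = 7337 ✓



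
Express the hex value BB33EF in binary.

Convert each hex digit to 4 bits:
  B = 1011
  B = 1011
  3 = 0011
  3 = 0011
  E = 1110
  F = 1111
Concatenate: 101110110011001111101111



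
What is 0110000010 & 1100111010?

AND: 1 only when both bits are 1
  0110000010
& 1100111010
------------
  0100000010
Decimal: 386 & 826 = 258



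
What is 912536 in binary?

Using repeated division by 2:
912536 ÷ 2 = 456268 remainder 0
456268 ÷ 2 = 228134 remainder 0
228134 ÷ 2 = 114067 remainder 0
114067 ÷ 2 = 57033 remainder 1
57033 ÷ 2 = 28516 remainder 1
28516 ÷ 2 = 14258 remainder 0
14258 ÷ 2 = 7129 remainder 0
7129 ÷ 2 = 3564 remainder 1
3564 ÷ 2 = 1782 remainder 0
1782 ÷ 2 = 891 remainder 0
891 ÷ 2 = 445 remainder 1
445 ÷ 2 = 222 remainder 1
222 ÷ 2 = 111 remainder 0
111 ÷ 2 = 55 remainder 1
55 ÷ 2 = 27 remainder 1
27 ÷ 2 = 13 remainder 1
13 ÷ 2 = 6 remainder 1
6 ÷ 2 = 3 remainder 0
3 ÷ 2 = 1 remainder 1
1 ÷ 2 = 0 remainder 1
Reading remainders bottom to top: 11011110110010011000



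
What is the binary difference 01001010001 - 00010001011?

Method 1 - Direct subtraction (column by column from the right: bit − bit − borrow-in; if negative, add 2 and borrow 1 from the next column):
borrow: 01100011100
        01001010001
-       00010001011
-------------------
        00111000110

Method 2 - Add two's complement:
Two's complement of 00010001011: invert → 11101110100, add 1 → 11101110101
  01001010001
+ 11101110101
-------------
 100111000110  (end carry out of the top bit = 1)
Discarding the end carry: 00111000110
Decimal check:
  01001010001 = 512 + 64 + 16 + 1 = 593
  00010001011 = 128 + 8 + 2 + 1 = 139
  593 - 139 = 454, and 00111000110 = 256 + 128 + 64 + 4 + 2 = 454 ✓



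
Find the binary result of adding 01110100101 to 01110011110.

Add column by column from the right: bit + bit + carry-in; write the sum mod 2, carry 1 when the sum is 2 or 3.
carry:  11101111000
        01110100101
+       01110011110
-------------------
       011101000011
(the carry out of the leftmost column, 0, becomes the leading bit)
Decimal check:
  01110100101 = 512 + 256 + 128 + 32 + 4 + 1 = 933
  01110011110 = 512 + 256 + 128 + 16 + 8 + 4 + 2 = 926
  933 + 926 = 1859, and 011101000011 = 1024 + 512 + 256 + 64 + 2 + 1 = 1859 ✓



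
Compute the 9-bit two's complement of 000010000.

Original: 000010000
Step 1 - Invert all bits: 111101111
Step 2 - Add 1: 111110000
Verification: 000010000 + 111110000 = 1000000000; discarding the end carry (carry out of the top bit) leaves the 9-bit value 000000000, as required for x + (-x)



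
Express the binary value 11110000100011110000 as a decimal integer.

Sum of powers of 2 for each 1-bit:
2^4 + 2^5 + 2^6 + 2^7 + 2^11 + 2^16 + 2^17 + 2^18 + 2^19
= 16 + 32 + 64 + 128 + 2048 + 65536 + 131072 + 262144 + 524288
= 985328



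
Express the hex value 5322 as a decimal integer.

Expand by place value (powers of 16):
5322 = 5 × 16^3 + 3 × 16^2 + 2 × 16^1 + 2 × 16^0
= 5 × 4096 + 3 × 256 + 2 × 16 + 2 × 1
= 20480 + 768 + 32 + 2
= 21282



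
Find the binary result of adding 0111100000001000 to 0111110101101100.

Add column by column from the right: bit + bit + carry-in; write the sum mod 2, carry 1 when the sum is 2 or 3.
carry:  1111000000010000
        0111100000001000
+       0111110101101100
------------------------
       01111010101110100
(the carry out of the leftmost column, 0, becomes the leading bit)
Decimal check:
  0111100000001000 = 16384 + 8192 + 4096 + 2048 + 8 = 30728
  0111110101101100 = 16384 + 8192 + 4096 + 2048 + 1024 + 256 + 64 + 32 + 8 + 4 = 32108
  30728 + 32108 = 62836, and 01111010101110100 = 32768 + 16384 + 8192 + 4096 + 1024 + 256 + 64 + 32 + 16 + 4 = 62836 ✓



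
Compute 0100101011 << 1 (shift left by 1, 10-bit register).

Original: 0100101011 (decimal 299)
Shift left by 1 position
Append 1 zero on the right
Result: 1001010110 (decimal 598)
Equivalent: 299 << 1 = 299 × 2^1 = 598



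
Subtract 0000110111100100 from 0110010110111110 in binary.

Method 1 - Direct subtraction (column by column from the right: bit − bit − borrow-in; if negative, add 2 and borrow 1 from the next column):
borrow: 0011111110000000
        0110010110111110
-       0000110111100100
------------------------
        0101011111011010

Method 2 - Add two's complement:
Two's complement of 0000110111100100: invert → 1111001000011011, add 1 → 1111001000011100
  0110010110111110
+ 1111001000011100
------------------
 10101011111011010  (end carry out of the top bit = 1)
Discarding the end carry: 0101011111011010
Decimal check:
  0110010110111110 = 16384 + 8192 + 1024 + 256 + 128 + 32 + 16 + 8 + 4 + 2 = 26046
  0000110111100100 = 2048 + 1024 + 256 + 128 + 64 + 32 + 4 = 3556
  26046 - 3556 = 22490, and 0101011111011010 = 16384 + 4096 + 1024 + 512 + 256 + 128 + 64 + 16 + 8 + 2 = 22490 ✓



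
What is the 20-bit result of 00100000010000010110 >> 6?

Original: 00100000010000010110 (decimal 132118)
Shift right by 6 positions
Drop the 6 low bits; fill with zeros on the left
Result: 00000000100000010000 (decimal 2064)
Equivalent: 132118 >> 6 = 132118 ÷ 2^6 = 2064



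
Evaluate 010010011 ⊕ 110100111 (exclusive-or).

XOR: 1 when bits differ
  010010011
^ 110100111
-----------
  100110100
Decimal: 147 ^ 423 = 308



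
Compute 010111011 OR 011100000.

OR: 1 when either bit is 1
  010111011
| 011100000
-----------
  011111011
Decimal: 187 | 224 = 251



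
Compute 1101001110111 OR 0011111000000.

OR: 1 when either bit is 1
  1101001110111
| 0011111000000
---------------
  1111111110111
Decimal: 6775 | 1984 = 8183



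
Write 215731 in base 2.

Using repeated division by 2:
215731 ÷ 2 = 107865 remainder 1
107865 ÷ 2 = 53932 remainder 1
53932 ÷ 2 = 26966 remainder 0
26966 ÷ 2 = 13483 remainder 0
13483 ÷ 2 = 6741 remainder 1
6741 ÷ 2 = 3370 remainder 1
3370 ÷ 2 = 1685 remainder 0
1685 ÷ 2 = 842 remainder 1
842 ÷ 2 = 421 remainder 0
421 ÷ 2 = 210 remainder 1
210 ÷ 2 = 105 remainder 0
105 ÷ 2 = 52 remainder 1
52 ÷ 2 = 26 remainder 0
26 ÷ 2 = 13 remainder 0
13 ÷ 2 = 6 remainder 1
6 ÷ 2 = 3 remainder 0
3 ÷ 2 = 1 remainder 1
1 ÷ 2 = 0 remainder 1
Reading remainders bottom to top: 110100101010110011



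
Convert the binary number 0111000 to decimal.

Sum of powers of 2 for each 1-bit:
2^3 + 2^4 + 2^5
= 8 + 16 + 32
= 56



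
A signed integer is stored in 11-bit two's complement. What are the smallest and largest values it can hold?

For 11-bit two's complement:
Minimum: -2^10 = -1024
Maximum: 2^10 - 1 = 1023



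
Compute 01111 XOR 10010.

XOR: 1 when bits differ
  01111
^ 10010
-------
  11101
Decimal: 15 ^ 18 = 29



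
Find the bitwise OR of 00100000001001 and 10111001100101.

OR: 1 when either bit is 1
  00100000001001
| 10111001100101
----------------
  10111001101101
Decimal: 2057 | 11877 = 11885



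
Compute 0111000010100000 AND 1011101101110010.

AND: 1 only when both bits are 1
  0111000010100000
& 1011101101110010
------------------
  0011000000100000
Decimal: 28832 & 47986 = 12320



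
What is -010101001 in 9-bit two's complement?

Original: 010101001
Step 1 - Invert all bits: 101010110
Step 2 - Add 1: 101010111
Verification: 010101001 + 101010111 = 1000000000; discarding the end carry (carry out of the top bit) leaves the 9-bit value 000000000, as required for x + (-x)



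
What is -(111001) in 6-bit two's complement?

Original (sign bit 1, negative): 111001
Step 1 - Invert all bits: 000110
Step 2 - Add 1: 000111
Verification: 111001 + 000111 = 1000000; discarding the end carry (carry out of the top bit) leaves the 6-bit value 000000, as required for x + (-x)



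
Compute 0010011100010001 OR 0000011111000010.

OR: 1 when either bit is 1
  0010011100010001
| 0000011111000010
------------------
  0010011111010011
Decimal: 10001 | 1986 = 10195



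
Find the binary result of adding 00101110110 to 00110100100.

Add column by column from the right: bit + bit + carry-in; write the sum mod 2, carry 1 when the sum is 2 or 3.
carry:  01111001000
        00101110110
+       00110100100
-------------------
       001100011010
(the carry out of the leftmost column, 0, becomes the leading bit)
Decimal check:
  00101110110 = 256 + 64 + 32 + 16 + 4 + 2 = 374
  00110100100 = 256 + 128 + 32 + 4 = 420
  374 + 420 = 794, and 001100011010 = 512 + 256 + 16 + 8 + 2 = 794 ✓



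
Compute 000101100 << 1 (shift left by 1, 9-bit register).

Original: 000101100 (decimal 44)
Shift left by 1 position
Append 1 zero on the right
Result: 001011000 (decimal 88)
Equivalent: 44 << 1 = 44 × 2^1 = 88



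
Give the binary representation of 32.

Using repeated division by 2:
32 ÷ 2 = 16 remainder 0
16 ÷ 2 = 8 remainder 0
8 ÷ 2 = 4 remainder 0
4 ÷ 2 = 2 remainder 0
2 ÷ 2 = 1 remainder 0
1 ÷ 2 = 0 remainder 1
Reading remainders bottom to top: 100000



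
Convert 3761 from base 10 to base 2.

Using repeated division by 2:
3761 ÷ 2 = 1880 remainder 1
1880 ÷ 2 = 940 remainder 0
940 ÷ 2 = 470 remainder 0
470 ÷ 2 = 235 remainder 0
235 ÷ 2 = 117 remainder 1
117 ÷ 2 = 58 remainder 1
58 ÷ 2 = 29 remainder 0
29 ÷ 2 = 14 remainder 1
14 ÷ 2 = 7 remainder 0
7 ÷ 2 = 3 remainder 1
3 ÷ 2 = 1 remainder 1
1 ÷ 2 = 0 remainder 1
Reading remainders bottom to top: 111010110001



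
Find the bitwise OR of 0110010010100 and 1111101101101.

OR: 1 when either bit is 1
  0110010010100
| 1111101101101
---------------
  1111111111101
Decimal: 3220 | 8045 = 8189



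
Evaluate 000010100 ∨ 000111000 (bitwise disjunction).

OR: 1 when either bit is 1
  000010100
| 000111000
-----------
  000111100
Decimal: 20 | 56 = 60



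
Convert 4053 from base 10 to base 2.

Using repeated division by 2:
4053 ÷ 2 = 2026 remainder 1
2026 ÷ 2 = 1013 remainder 0
1013 ÷ 2 = 506 remainder 1
506 ÷ 2 = 253 remainder 0
253 ÷ 2 = 126 remainder 1
126 ÷ 2 = 63 remainder 0
63 ÷ 2 = 31 remainder 1
31 ÷ 2 = 15 remainder 1
15 ÷ 2 = 7 remainder 1
7 ÷ 2 = 3 remainder 1
3 ÷ 2 = 1 remainder 1
1 ÷ 2 = 0 remainder 1
Reading remainders bottom to top: 111111010101



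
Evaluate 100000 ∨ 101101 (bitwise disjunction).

OR: 1 when either bit is 1
  100000
| 101101
--------
  101101
Decimal: 32 | 45 = 45



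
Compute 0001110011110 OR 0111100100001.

OR: 1 when either bit is 1
  0001110011110
| 0111100100001
---------------
  0111110111111
Decimal: 926 | 3873 = 4031



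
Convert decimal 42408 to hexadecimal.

Using repeated division by 16 (digits 10–15 are A–F):
42408 ÷ 16 = 2650 remainder 8
2650 ÷ 16 = 165 remainder 10 (A)
165 ÷ 16 = 10 remainder 5
10 ÷ 16 = 0 remainder 10 (A)
Reading remainders bottom to top: A5A8



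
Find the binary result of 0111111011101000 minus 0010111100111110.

Method 1 - Direct subtraction (column by column from the right: bit − bit − borrow-in; if negative, add 2 and borrow 1 from the next column):
borrow: 0001111001111100
        0111111011101000
-       0010111100111110
------------------------
        0100111110101010

Method 2 - Add two's complement:
Two's complement of 0010111100111110: invert → 1101000011000001, add 1 → 1101000011000010
  0111111011101000
+ 1101000011000010
------------------
 10100111110101010  (end carry out of the top bit = 1)
Discarding the end carry: 0100111110101010
Decimal check:
  0111111011101000 = 16384 + 8192 + 4096 + 2048 + 1024 + 512 + 128 + 64 + 32 + 8 = 32488
  0010111100111110 = 8192 + 2048 + 1024 + 512 + 256 + 32 + 16 + 8 + 4 + 2 = 12094
  32488 - 12094 = 20394, and 0100111110101010 = 16384 + 2048 + 1024 + 512 + 256 + 128 + 32 + 8 + 2 = 20394 ✓



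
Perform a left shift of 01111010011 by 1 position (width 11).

Original: 01111010011 (decimal 979)
Shift left by 1 position
Append 1 zero on the right
Result: 11110100110 (decimal 1958)
Equivalent: 979 << 1 = 979 × 2^1 = 1958



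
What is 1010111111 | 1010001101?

OR: 1 when either bit is 1
  1010111111
| 1010001101
------------
  1010111111
Decimal: 703 | 653 = 703



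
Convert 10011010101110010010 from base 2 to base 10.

Sum of powers of 2 for each 1-bit:
2^1 + 2^4 + 2^7 + 2^8 + 2^9 + 2^11 + 2^13 + 2^15 + 2^16 + 2^19
= 2 + 16 + 128 + 256 + 512 + 2048 + 8192 + 32768 + 65536 + 524288
= 633746



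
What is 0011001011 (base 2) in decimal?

Sum of powers of 2 for each 1-bit:
2^0 + 2^1 + 2^3 + 2^6 + 2^7
= 1 + 2 + 8 + 64 + 128
= 203



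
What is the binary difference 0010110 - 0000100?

Method 1 - Direct subtraction (column by column from the right: bit − bit − borrow-in; if negative, add 2 and borrow 1 from the next column):
borrow: 0000000
        0010110
-       0000100
---------------
        0010010

Method 2 - Add two's complement:
Two's complement of 0000100: invert → 1111011, add 1 → 1111100
  0010110
+ 1111100
---------
 10010010  (end carry out of the top bit = 1)
Discarding the end carry: 0010010
Decimal check:
  0010110 = 16 + 4 + 2 = 22
  0000100 = 4
  22 - 4 = 18, and 0010010 = 16 + 2 = 18 ✓



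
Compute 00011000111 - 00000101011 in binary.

Method 1 - Direct subtraction (column by column from the right: bit − bit − borrow-in; if negative, add 2 and borrow 1 from the next column):
borrow: 00001110000
        00011000111
-       00000101011
-------------------
        00010011100

Method 2 - Add two's complement:
Two's complement of 00000101011: invert → 11111010100, add 1 → 11111010101
  00011000111
+ 11111010101
-------------
 100010011100  (end carry out of the top bit = 1)
Discarding the end carry: 00010011100
Decimal check:
  00011000111 = 128 + 64 + 4 + 2 + 1 = 199
  00000101011 = 32 + 8 + 2 + 1 = 43
  199 - 43 = 156, and 00010011100 = 128 + 16 + 8 + 4 = 156 ✓



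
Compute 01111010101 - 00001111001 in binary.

Method 1 - Direct subtraction (column by column from the right: bit − bit − borrow-in; if negative, add 2 and borrow 1 from the next column):
borrow: 00011110000
        01111010101
-       00001111001
-------------------
        01101011100

Method 2 - Add two's complement:
Two's complement of 00001111001: invert → 11110000110, add 1 → 11110000111
  01111010101
+ 11110000111
-------------
 101101011100  (end carry out of the top bit = 1)
Discarding the end carry: 01101011100
Decimal check:
  01111010101 = 512 + 256 + 128 + 64 + 16 + 4 + 1 = 981
  00001111001 = 64 + 32 + 16 + 8 + 1 = 121
  981 - 121 = 860, and 01101011100 = 512 + 256 + 64 + 16 + 8 + 4 = 860 ✓



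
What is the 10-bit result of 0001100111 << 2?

Original: 0001100111 (decimal 103)
Shift left by 2 positions
Append 2 zeros on the right
Result: 0110011100 (decimal 412)
Equivalent: 103 << 2 = 103 × 2^2 = 412



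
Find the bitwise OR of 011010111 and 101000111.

OR: 1 when either bit is 1
  011010111
| 101000111
-----------
  111010111
Decimal: 215 | 327 = 471



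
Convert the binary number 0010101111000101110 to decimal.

Sum of powers of 2 for each 1-bit:
2^1 + 2^2 + 2^3 + 2^5 + 2^9 + 2^10 + 2^11 + 2^12 + 2^14 + 2^16
= 2 + 4 + 8 + 32 + 512 + 1024 + 2048 + 4096 + 16384 + 65536
= 89646



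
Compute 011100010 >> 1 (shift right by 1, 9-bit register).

Original: 011100010 (decimal 226)
Shift right by 1 position
Drop the 1 low bit; fill with zero on the left
Result: 001110001 (decimal 113)
Equivalent: 226 >> 1 = 226 ÷ 2^1 = 113



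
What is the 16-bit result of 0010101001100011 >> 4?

Original: 0010101001100011 (decimal 10851)
Shift right by 4 positions
Drop the 4 low bits; fill with zeros on the left
Result: 0000001010100110 (decimal 678)
Equivalent: 10851 >> 4 = 10851 ÷ 2^4 = 678



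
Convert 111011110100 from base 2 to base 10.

Sum of powers of 2 for each 1-bit:
2^2 + 2^4 + 2^5 + 2^6 + 2^7 + 2^9 + 2^10 + 2^11
= 4 + 16 + 32 + 64 + 128 + 512 + 1024 + 2048
= 3828



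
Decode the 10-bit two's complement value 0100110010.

Binary: 0100110010
Sign bit: 0 (non-negative)
Read directly as an unsigned value:
0100110010 = 256 + 32 + 16 + 2 = 306
Value: 306



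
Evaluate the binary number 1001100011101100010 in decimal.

Sum of powers of 2 for each 1-bit:
2^1 + 2^5 + 2^6 + 2^8 + 2^9 + 2^10 + 2^14 + 2^15 + 2^18
= 2 + 32 + 64 + 256 + 512 + 1024 + 16384 + 32768 + 262144
= 313186



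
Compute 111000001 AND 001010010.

AND: 1 only when both bits are 1
  111000001
& 001010010
-----------
  001000000
Decimal: 449 & 82 = 64



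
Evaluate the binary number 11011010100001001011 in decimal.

Sum of powers of 2 for each 1-bit:
2^0 + 2^1 + 2^3 + 2^6 + 2^11 + 2^13 + 2^15 + 2^16 + 2^18 + 2^19
= 1 + 2 + 8 + 64 + 2048 + 8192 + 32768 + 65536 + 262144 + 524288
= 895051



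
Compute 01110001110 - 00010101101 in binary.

Method 1 - Direct subtraction (column by column from the right: bit − bit − borrow-in; if negative, add 2 and borrow 1 from the next column):
borrow: 00111000010
        01110001110
-       00010101101
-------------------
        01011100001

Method 2 - Add two's complement:
Two's complement of 00010101101: invert → 11101010010, add 1 → 11101010011
  01110001110
+ 11101010011
-------------
 101011100001  (end carry out of the top bit = 1)
Discarding the end carry: 01011100001
Decimal check:
  01110001110 = 512 + 256 + 128 + 8 + 4 + 2 = 910
  00010101101 = 128 + 32 + 8 + 4 + 1 = 173
  910 - 173 = 737, and 01011100001 = 512 + 128 + 64 + 32 + 1 = 737 ✓



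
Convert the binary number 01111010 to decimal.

Sum of powers of 2 for each 1-bit:
2^1 + 2^3 + 2^4 + 2^5 + 2^6
= 2 + 8 + 16 + 32 + 64
= 122



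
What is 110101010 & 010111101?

AND: 1 only when both bits are 1
  110101010
& 010111101
-----------
  010101000
Decimal: 426 & 189 = 168



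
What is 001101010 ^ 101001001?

XOR: 1 when bits differ
  001101010
^ 101001001
-----------
  100100011
Decimal: 106 ^ 329 = 291



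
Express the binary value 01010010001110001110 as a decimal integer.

Sum of powers of 2 for each 1-bit:
2^1 + 2^2 + 2^3 + 2^7 + 2^8 + 2^9 + 2^13 + 2^16 + 2^18
= 2 + 4 + 8 + 128 + 256 + 512 + 8192 + 65536 + 262144
= 336782



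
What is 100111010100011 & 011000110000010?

AND: 1 only when both bits are 1
  100111010100011
& 011000110000010
-----------------
  000000010000010
Decimal: 20131 & 12674 = 130



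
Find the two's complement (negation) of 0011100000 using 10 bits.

Original: 0011100000
Step 1 - Invert all bits: 1100011111
Step 2 - Add 1: 1100100000
Verification: 0011100000 + 1100100000 = 10000000000; discarding the end carry (carry out of the top bit) leaves the 10-bit value 0000000000, as required for x + (-x)



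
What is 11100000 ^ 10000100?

XOR: 1 when bits differ
  11100000
^ 10000100
----------
  01100100
Decimal: 224 ^ 132 = 100



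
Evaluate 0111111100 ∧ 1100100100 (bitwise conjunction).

AND: 1 only when both bits are 1
  0111111100
& 1100100100
------------
  0100100100
Decimal: 508 & 804 = 292



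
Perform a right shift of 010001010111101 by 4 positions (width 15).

Original: 010001010111101 (decimal 8893)
Shift right by 4 positions
Drop the 4 low bits; fill with zeros on the left
Result: 000001000101011 (decimal 555)
Equivalent: 8893 >> 4 = 8893 ÷ 2^4 = 555



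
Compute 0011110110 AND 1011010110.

AND: 1 only when both bits are 1
  0011110110
& 1011010110
------------
  0011010110
Decimal: 246 & 726 = 214



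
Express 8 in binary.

Using repeated division by 2:
8 ÷ 2 = 4 remainder 0
4 ÷ 2 = 2 remainder 0
2 ÷ 2 = 1 remainder 0
1 ÷ 2 = 0 remainder 1
Reading remainders bottom to top: 1000



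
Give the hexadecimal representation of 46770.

Using repeated division by 16 (digits 10–15 are A–F):
46770 ÷ 16 = 2923 remainder 2
2923 ÷ 16 = 182 remainder 11 (B)
182 ÷ 16 = 11 remainder 6
11 ÷ 16 = 0 remainder 11 (B)
Reading remainders bottom to top: B6B2



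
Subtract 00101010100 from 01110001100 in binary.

Method 1 - Direct subtraction (column by column from the right: bit − bit − borrow-in; if negative, add 2 and borrow 1 from the next column):
borrow: 00011100000
        01110001100
-       00101010100
-------------------
        01000111000

Method 2 - Add two's complement:
Two's complement of 00101010100: invert → 11010101011, add 1 → 11010101100
  01110001100
+ 11010101100
-------------
 101000111000  (end carry out of the top bit = 1)
Discarding the end carry: 01000111000
Decimal check:
  01110001100 = 512 + 256 + 128 + 8 + 4 = 908
  00101010100 = 256 + 64 + 16 + 4 = 340
  908 - 340 = 568, and 01000111000 = 512 + 32 + 16 + 8 = 568 ✓



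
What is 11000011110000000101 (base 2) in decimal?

Sum of powers of 2 for each 1-bit:
2^0 + 2^2 + 2^10 + 2^11 + 2^12 + 2^13 + 2^18 + 2^19
= 1 + 4 + 1024 + 2048 + 4096 + 8192 + 262144 + 524288
= 801797



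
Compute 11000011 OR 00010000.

OR: 1 when either bit is 1
  11000011
| 00010000
----------
  11010011
Decimal: 195 | 16 = 211



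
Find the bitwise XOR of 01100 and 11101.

XOR: 1 when bits differ
  01100
^ 11101
-------
  10001
Decimal: 12 ^ 29 = 17



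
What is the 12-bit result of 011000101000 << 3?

Original: 011000101000 (decimal 1576)
Shift left by 3 positions
Append 3 zeros on the right and drop the 3 high bits that overflow the 12-bit width
Result: 000101000000 (decimal 320)
Equivalent: 1576 << 3 = 1576 × 2^3 = 12608, truncated to 12 bits = 320



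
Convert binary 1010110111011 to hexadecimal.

Group into 4-bit nibbles from right:
  0001 = 1
  0101 = 5
  1011 = B
  1011 = B
Result: 15BB



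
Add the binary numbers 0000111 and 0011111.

Add column by column from the right: bit + bit + carry-in; write the sum mod 2, carry 1 when the sum is 2 or 3.
carry:  0111110
        0000111
+       0011111
---------------
       00100110
(the carry out of the leftmost column, 0, becomes the leading bit)
Decimal check:
  0000111 = 4 + 2 + 1 = 7
  0011111 = 16 + 8 + 4 + 2 + 1 = 31
  7 + 31 = 38, and 00100110 = 32 + 4 + 2 = 38 ✓



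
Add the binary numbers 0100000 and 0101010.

Add column by column from the right: bit + bit + carry-in; write the sum mod 2, carry 1 when the sum is 2 or 3.
carry:  1000000
        0100000
+       0101010
---------------
       01001010
(the carry out of the leftmost column, 0, becomes the leading bit)
Decimal check:
  0100000 = 32
  0101010 = 32 + 8 + 2 = 42
  32 + 42 = 74, and 01001010 = 64 + 8 + 2 = 74 ✓



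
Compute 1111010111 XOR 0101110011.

XOR: 1 when bits differ
  1111010111
^ 0101110011
------------
  1010100100
Decimal: 983 ^ 371 = 676



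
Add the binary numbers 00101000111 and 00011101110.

Add column by column from the right: bit + bit + carry-in; write the sum mod 2, carry 1 when the sum is 2 or 3.
carry:  01110011100
        00101000111
+       00011101110
-------------------
       001000110101
(the carry out of the leftmost column, 0, becomes the leading bit)
Decimal check:
  00101000111 = 256 + 64 + 4 + 2 + 1 = 327
  00011101110 = 128 + 64 + 32 + 8 + 4 + 2 = 238
  327 + 238 = 565, and 001000110101 = 512 + 32 + 16 + 4 + 1 = 565 ✓



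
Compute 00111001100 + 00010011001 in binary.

Add column by column from the right: bit + bit + carry-in; write the sum mod 2, carry 1 when the sum is 2 or 3.
carry:  01100110000
        00111001100
+       00010011001
-------------------
       001001100101
(the carry out of the leftmost column, 0, becomes the leading bit)
Decimal check:
  00111001100 = 256 + 128 + 64 + 8 + 4 = 460
  00010011001 = 128 + 16 + 8 + 1 = 153
  460 + 153 = 613, and 001001100101 = 512 + 64 + 32 + 4 + 1 = 613 ✓



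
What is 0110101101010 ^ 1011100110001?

XOR: 1 when bits differ
  0110101101010
^ 1011100110001
---------------
  1101001011011
Decimal: 3434 ^ 5937 = 6747

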